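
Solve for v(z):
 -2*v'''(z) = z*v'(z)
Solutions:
 v(z) = C1 + Integral(C2*airyai(-2^(2/3)*z/2) + C3*airybi(-2^(2/3)*z/2), z)


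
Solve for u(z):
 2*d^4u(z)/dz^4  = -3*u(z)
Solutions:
 u(z) = (C1*sin(6^(1/4)*z/2) + C2*cos(6^(1/4)*z/2))*exp(-6^(1/4)*z/2) + (C3*sin(6^(1/4)*z/2) + C4*cos(6^(1/4)*z/2))*exp(6^(1/4)*z/2)


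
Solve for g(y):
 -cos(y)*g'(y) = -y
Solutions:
 g(y) = C1 + Integral(y/cos(y), y)


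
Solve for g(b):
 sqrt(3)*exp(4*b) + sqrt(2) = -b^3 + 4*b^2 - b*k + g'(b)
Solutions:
 g(b) = C1 + b^4/4 - 4*b^3/3 + b^2*k/2 + sqrt(2)*b + sqrt(3)*exp(4*b)/4


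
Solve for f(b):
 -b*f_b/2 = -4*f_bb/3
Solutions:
 f(b) = C1 + C2*erfi(sqrt(3)*b/4)


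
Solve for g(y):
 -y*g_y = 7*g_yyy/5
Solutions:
 g(y) = C1 + Integral(C2*airyai(-5^(1/3)*7^(2/3)*y/7) + C3*airybi(-5^(1/3)*7^(2/3)*y/7), y)


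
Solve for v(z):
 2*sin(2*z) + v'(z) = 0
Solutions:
 v(z) = C1 + cos(2*z)


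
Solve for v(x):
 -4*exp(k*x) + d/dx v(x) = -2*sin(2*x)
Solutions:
 v(x) = C1 + cos(2*x) + 4*exp(k*x)/k


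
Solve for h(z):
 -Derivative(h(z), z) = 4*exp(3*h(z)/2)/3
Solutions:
 h(z) = 2*log(1/(C1 + 4*z))/3 + 2*log(2)/3
 h(z) = 2*log(2^(1/3)*(-1 - sqrt(3)*I)*(1/(C1 + 4*z))^(1/3)/2)
 h(z) = 2*log(2^(1/3)*(-1 + sqrt(3)*I)*(1/(C1 + 4*z))^(1/3)/2)


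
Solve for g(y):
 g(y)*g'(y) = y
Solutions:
 g(y) = -sqrt(C1 + y^2)
 g(y) = sqrt(C1 + y^2)


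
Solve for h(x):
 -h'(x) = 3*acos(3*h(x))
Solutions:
 Integral(1/acos(3*_y), (_y, h(x))) = C1 - 3*x


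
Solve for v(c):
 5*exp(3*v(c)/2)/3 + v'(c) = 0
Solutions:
 v(c) = 2*log(1/(C1 + 5*c))/3 + 2*log(2)/3
 v(c) = 2*log(2^(1/3)*(-1 - sqrt(3)*I)*(1/(C1 + 5*c))^(1/3)/2)
 v(c) = 2*log(2^(1/3)*(-1 + sqrt(3)*I)*(1/(C1 + 5*c))^(1/3)/2)


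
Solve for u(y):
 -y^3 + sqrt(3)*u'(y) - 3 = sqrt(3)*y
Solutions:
 u(y) = C1 + sqrt(3)*y^4/12 + y^2/2 + sqrt(3)*y


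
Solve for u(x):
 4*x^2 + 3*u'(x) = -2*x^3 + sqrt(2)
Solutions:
 u(x) = C1 - x^4/6 - 4*x^3/9 + sqrt(2)*x/3


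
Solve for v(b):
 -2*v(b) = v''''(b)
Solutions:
 v(b) = (C1*sin(2^(3/4)*b/2) + C2*cos(2^(3/4)*b/2))*exp(-2^(3/4)*b/2) + (C3*sin(2^(3/4)*b/2) + C4*cos(2^(3/4)*b/2))*exp(2^(3/4)*b/2)


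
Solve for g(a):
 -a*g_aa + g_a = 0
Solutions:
 g(a) = C1 + C2*a^2


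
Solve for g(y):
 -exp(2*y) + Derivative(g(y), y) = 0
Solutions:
 g(y) = C1 + exp(2*y)/2


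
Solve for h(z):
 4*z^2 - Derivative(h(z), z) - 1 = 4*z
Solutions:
 h(z) = C1 + 4*z^3/3 - 2*z^2 - z


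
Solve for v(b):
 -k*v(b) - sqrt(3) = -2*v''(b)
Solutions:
 v(b) = C1*exp(-sqrt(2)*b*sqrt(k)/2) + C2*exp(sqrt(2)*b*sqrt(k)/2) - sqrt(3)/k


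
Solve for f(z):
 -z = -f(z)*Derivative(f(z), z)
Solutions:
 f(z) = -sqrt(C1 + z^2)
 f(z) = sqrt(C1 + z^2)


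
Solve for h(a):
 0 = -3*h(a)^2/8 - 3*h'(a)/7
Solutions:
 h(a) = 8/(C1 + 7*a)


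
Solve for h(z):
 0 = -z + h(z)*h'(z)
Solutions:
 h(z) = -sqrt(C1 + z^2)
 h(z) = sqrt(C1 + z^2)


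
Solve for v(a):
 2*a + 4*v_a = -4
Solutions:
 v(a) = C1 - a^2/4 - a


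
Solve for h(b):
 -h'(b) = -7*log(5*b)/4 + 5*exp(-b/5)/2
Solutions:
 h(b) = C1 + 7*b*log(b)/4 + 7*b*(-1 + log(5))/4 + 25*exp(-b/5)/2


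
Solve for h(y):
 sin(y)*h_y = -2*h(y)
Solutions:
 h(y) = C1*(cos(y) + 1)/(cos(y) - 1)


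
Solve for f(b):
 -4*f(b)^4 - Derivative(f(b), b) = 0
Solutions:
 f(b) = (-3^(2/3) - 3*3^(1/6)*I)*(1/(C1 + 4*b))^(1/3)/6
 f(b) = (-3^(2/3) + 3*3^(1/6)*I)*(1/(C1 + 4*b))^(1/3)/6
 f(b) = (1/(C1 + 12*b))^(1/3)


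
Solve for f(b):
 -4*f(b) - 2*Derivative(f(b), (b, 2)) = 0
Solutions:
 f(b) = C1*sin(sqrt(2)*b) + C2*cos(sqrt(2)*b)


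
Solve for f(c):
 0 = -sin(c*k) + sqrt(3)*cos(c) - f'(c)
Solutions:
 f(c) = C1 + sqrt(3)*sin(c) + cos(c*k)/k


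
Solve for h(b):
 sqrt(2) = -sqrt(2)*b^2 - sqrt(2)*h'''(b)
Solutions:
 h(b) = C1 + C2*b + C3*b^2 - b^5/60 - b^3/6


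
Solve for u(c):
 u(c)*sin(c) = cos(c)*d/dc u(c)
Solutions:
 u(c) = C1/cos(c)


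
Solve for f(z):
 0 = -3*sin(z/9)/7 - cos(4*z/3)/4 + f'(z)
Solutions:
 f(z) = C1 + 3*sin(4*z/3)/16 - 27*cos(z/9)/7


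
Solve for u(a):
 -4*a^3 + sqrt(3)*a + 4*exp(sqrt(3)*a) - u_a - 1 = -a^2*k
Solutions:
 u(a) = C1 - a^4 + a^3*k/3 + sqrt(3)*a^2/2 - a + 4*sqrt(3)*exp(sqrt(3)*a)/3


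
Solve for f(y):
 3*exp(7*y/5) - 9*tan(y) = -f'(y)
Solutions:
 f(y) = C1 - 15*exp(7*y/5)/7 - 9*log(cos(y))


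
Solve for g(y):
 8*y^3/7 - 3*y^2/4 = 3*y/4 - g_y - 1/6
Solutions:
 g(y) = C1 - 2*y^4/7 + y^3/4 + 3*y^2/8 - y/6


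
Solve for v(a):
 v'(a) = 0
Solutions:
 v(a) = C1


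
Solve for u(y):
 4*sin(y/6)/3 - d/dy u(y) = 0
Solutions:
 u(y) = C1 - 8*cos(y/6)


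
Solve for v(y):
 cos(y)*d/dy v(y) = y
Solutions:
 v(y) = C1 + Integral(y/cos(y), y)


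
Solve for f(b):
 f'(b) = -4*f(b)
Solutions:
 f(b) = C1*exp(-4*b)


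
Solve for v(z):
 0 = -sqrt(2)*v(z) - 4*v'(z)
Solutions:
 v(z) = C1*exp(-sqrt(2)*z/4)


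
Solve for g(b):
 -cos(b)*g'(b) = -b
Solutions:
 g(b) = C1 + Integral(b/cos(b), b)


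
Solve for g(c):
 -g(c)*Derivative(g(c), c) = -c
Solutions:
 g(c) = -sqrt(C1 + c^2)
 g(c) = sqrt(C1 + c^2)


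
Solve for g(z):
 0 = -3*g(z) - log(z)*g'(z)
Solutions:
 g(z) = C1*exp(-3*li(z))


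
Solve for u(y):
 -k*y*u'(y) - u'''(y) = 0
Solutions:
 u(y) = C1 + Integral(C2*airyai(y*(-k)^(1/3)) + C3*airybi(y*(-k)^(1/3)), y)


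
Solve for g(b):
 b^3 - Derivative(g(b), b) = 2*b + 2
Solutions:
 g(b) = C1 + b^4/4 - b^2 - 2*b


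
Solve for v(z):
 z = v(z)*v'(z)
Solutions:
 v(z) = -sqrt(C1 + z^2)
 v(z) = sqrt(C1 + z^2)


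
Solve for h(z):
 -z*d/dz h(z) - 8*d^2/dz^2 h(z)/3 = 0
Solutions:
 h(z) = C1 + C2*erf(sqrt(3)*z/4)


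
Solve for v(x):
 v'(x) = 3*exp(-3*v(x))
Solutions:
 v(x) = log(C1 + 9*x)/3
 v(x) = log((-3^(1/3) - 3^(5/6)*I)*(C1 + 3*x)^(1/3)/2)
 v(x) = log((-3^(1/3) + 3^(5/6)*I)*(C1 + 3*x)^(1/3)/2)


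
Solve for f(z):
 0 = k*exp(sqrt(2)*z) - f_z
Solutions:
 f(z) = C1 + sqrt(2)*k*exp(sqrt(2)*z)/2


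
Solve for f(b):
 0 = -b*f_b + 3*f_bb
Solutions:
 f(b) = C1 + C2*erfi(sqrt(6)*b/6)


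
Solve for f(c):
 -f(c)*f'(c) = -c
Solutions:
 f(c) = -sqrt(C1 + c^2)
 f(c) = sqrt(C1 + c^2)


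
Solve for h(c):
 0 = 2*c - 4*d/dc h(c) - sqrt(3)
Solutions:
 h(c) = C1 + c^2/4 - sqrt(3)*c/4


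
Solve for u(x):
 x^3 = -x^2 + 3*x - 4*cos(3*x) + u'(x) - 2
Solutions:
 u(x) = C1 + x^4/4 + x^3/3 - 3*x^2/2 + 2*x + 4*sin(3*x)/3


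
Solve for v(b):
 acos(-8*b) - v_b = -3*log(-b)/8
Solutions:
 v(b) = C1 + 3*b*log(-b)/8 + b*acos(-8*b) - 3*b/8 + sqrt(1 - 64*b^2)/8


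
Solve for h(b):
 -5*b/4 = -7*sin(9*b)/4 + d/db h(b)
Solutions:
 h(b) = C1 - 5*b^2/8 - 7*cos(9*b)/36


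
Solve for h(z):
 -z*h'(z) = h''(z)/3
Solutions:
 h(z) = C1 + C2*erf(sqrt(6)*z/2)


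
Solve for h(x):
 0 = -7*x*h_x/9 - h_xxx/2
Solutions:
 h(x) = C1 + Integral(C2*airyai(-42^(1/3)*x/3) + C3*airybi(-42^(1/3)*x/3), x)


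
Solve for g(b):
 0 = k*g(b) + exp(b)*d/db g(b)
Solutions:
 g(b) = C1*exp(k*exp(-b))


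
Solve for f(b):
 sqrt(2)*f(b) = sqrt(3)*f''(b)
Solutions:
 f(b) = C1*exp(-2^(1/4)*3^(3/4)*b/3) + C2*exp(2^(1/4)*3^(3/4)*b/3)


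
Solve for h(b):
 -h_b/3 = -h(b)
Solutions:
 h(b) = C1*exp(3*b)


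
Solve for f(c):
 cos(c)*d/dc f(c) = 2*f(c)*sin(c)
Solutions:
 f(c) = C1/cos(c)^2


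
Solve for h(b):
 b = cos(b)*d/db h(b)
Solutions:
 h(b) = C1 + Integral(b/cos(b), b)


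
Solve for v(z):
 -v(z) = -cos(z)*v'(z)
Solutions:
 v(z) = C1*sqrt(sin(z) + 1)/sqrt(sin(z) - 1)


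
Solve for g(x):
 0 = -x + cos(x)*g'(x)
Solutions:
 g(x) = C1 + Integral(x/cos(x), x)


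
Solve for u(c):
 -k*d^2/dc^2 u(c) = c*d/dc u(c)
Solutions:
 u(c) = C1 + C2*sqrt(k)*erf(sqrt(2)*c*sqrt(1/k)/2)


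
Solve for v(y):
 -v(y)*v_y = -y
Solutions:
 v(y) = -sqrt(C1 + y^2)
 v(y) = sqrt(C1 + y^2)


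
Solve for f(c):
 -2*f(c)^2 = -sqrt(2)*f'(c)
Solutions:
 f(c) = -1/(C1 + sqrt(2)*c)


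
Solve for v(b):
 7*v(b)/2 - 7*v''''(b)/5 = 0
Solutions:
 v(b) = C1*exp(-2^(3/4)*5^(1/4)*b/2) + C2*exp(2^(3/4)*5^(1/4)*b/2) + C3*sin(2^(3/4)*5^(1/4)*b/2) + C4*cos(2^(3/4)*5^(1/4)*b/2)


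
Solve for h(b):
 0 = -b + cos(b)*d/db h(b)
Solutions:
 h(b) = C1 + Integral(b/cos(b), b)


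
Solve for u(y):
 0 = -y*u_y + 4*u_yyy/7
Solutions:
 u(y) = C1 + Integral(C2*airyai(14^(1/3)*y/2) + C3*airybi(14^(1/3)*y/2), y)


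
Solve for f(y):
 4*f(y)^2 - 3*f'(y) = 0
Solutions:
 f(y) = -3/(C1 + 4*y)


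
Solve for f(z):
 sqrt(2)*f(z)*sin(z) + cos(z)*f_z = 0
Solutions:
 f(z) = C1*cos(z)^(sqrt(2))


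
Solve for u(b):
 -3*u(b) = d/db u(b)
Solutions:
 u(b) = C1*exp(-3*b)


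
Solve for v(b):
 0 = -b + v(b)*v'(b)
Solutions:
 v(b) = -sqrt(C1 + b^2)
 v(b) = sqrt(C1 + b^2)


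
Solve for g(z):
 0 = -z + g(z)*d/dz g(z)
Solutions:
 g(z) = -sqrt(C1 + z^2)
 g(z) = sqrt(C1 + z^2)


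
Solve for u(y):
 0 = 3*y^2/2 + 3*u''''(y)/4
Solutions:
 u(y) = C1 + C2*y + C3*y^2 + C4*y^3 - y^6/180


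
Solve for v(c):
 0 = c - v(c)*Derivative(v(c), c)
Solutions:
 v(c) = -sqrt(C1 + c^2)
 v(c) = sqrt(C1 + c^2)


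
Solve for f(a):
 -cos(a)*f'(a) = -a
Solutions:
 f(a) = C1 + Integral(a/cos(a), a)


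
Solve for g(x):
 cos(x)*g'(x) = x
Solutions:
 g(x) = C1 + Integral(x/cos(x), x)


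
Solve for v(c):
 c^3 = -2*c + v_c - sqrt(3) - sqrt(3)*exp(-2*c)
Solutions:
 v(c) = C1 + c^4/4 + c^2 + sqrt(3)*c - sqrt(3)*exp(-2*c)/2


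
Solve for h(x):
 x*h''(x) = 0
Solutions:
 h(x) = C1 + C2*x


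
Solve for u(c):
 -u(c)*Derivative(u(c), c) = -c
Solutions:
 u(c) = -sqrt(C1 + c^2)
 u(c) = sqrt(C1 + c^2)


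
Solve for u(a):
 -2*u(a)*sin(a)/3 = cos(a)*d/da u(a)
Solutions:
 u(a) = C1*cos(a)^(2/3)


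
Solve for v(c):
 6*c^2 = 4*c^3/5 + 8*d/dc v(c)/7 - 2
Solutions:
 v(c) = C1 - 7*c^4/40 + 7*c^3/4 + 7*c/4


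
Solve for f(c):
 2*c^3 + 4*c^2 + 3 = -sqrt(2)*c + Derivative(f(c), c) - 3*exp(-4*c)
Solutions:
 f(c) = C1 + c^4/2 + 4*c^3/3 + sqrt(2)*c^2/2 + 3*c - 3*exp(-4*c)/4


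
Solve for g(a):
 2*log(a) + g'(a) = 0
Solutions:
 g(a) = C1 - 2*a*log(a) + 2*a


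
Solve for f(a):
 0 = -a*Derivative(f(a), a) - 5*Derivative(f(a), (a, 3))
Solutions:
 f(a) = C1 + Integral(C2*airyai(-5^(2/3)*a/5) + C3*airybi(-5^(2/3)*a/5), a)


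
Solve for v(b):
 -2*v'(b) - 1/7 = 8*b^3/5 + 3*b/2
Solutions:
 v(b) = C1 - b^4/5 - 3*b^2/8 - b/14


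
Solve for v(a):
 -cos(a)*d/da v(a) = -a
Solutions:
 v(a) = C1 + Integral(a/cos(a), a)


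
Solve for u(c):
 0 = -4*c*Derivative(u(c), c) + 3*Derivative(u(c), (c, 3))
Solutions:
 u(c) = C1 + Integral(C2*airyai(6^(2/3)*c/3) + C3*airybi(6^(2/3)*c/3), c)


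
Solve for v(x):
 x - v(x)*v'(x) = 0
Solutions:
 v(x) = -sqrt(C1 + x^2)
 v(x) = sqrt(C1 + x^2)


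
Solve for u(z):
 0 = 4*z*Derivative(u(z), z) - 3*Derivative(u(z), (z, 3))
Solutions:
 u(z) = C1 + Integral(C2*airyai(6^(2/3)*z/3) + C3*airybi(6^(2/3)*z/3), z)


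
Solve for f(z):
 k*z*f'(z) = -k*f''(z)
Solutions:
 f(z) = C1 + C2*erf(sqrt(2)*z/2)


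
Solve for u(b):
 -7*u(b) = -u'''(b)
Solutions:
 u(b) = C3*exp(7^(1/3)*b) + (C1*sin(sqrt(3)*7^(1/3)*b/2) + C2*cos(sqrt(3)*7^(1/3)*b/2))*exp(-7^(1/3)*b/2)


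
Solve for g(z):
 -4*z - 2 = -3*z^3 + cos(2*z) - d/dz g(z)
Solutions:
 g(z) = C1 - 3*z^4/4 + 2*z^2 + 2*z + sin(2*z)/2


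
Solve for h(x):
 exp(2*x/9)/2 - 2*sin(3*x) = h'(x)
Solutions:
 h(x) = C1 + 9*exp(2*x/9)/4 + 2*cos(3*x)/3


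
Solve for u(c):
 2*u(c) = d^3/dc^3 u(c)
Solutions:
 u(c) = C3*exp(2^(1/3)*c) + (C1*sin(2^(1/3)*sqrt(3)*c/2) + C2*cos(2^(1/3)*sqrt(3)*c/2))*exp(-2^(1/3)*c/2)


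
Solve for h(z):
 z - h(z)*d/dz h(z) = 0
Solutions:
 h(z) = -sqrt(C1 + z^2)
 h(z) = sqrt(C1 + z^2)


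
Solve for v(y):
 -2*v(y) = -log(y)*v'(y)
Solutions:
 v(y) = C1*exp(2*li(y))


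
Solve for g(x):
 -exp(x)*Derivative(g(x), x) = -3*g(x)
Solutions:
 g(x) = C1*exp(-3*exp(-x))


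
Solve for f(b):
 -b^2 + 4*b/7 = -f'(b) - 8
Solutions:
 f(b) = C1 + b^3/3 - 2*b^2/7 - 8*b


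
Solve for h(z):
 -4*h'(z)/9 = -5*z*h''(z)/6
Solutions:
 h(z) = C1 + C2*z^(23/15)


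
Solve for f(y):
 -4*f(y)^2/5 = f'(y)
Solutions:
 f(y) = 5/(C1 + 4*y)


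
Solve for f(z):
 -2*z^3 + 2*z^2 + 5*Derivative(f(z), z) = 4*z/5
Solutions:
 f(z) = C1 + z^4/10 - 2*z^3/15 + 2*z^2/25


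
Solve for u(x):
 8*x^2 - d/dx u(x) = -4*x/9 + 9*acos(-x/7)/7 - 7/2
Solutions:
 u(x) = C1 + 8*x^3/3 + 2*x^2/9 - 9*x*acos(-x/7)/7 + 7*x/2 - 9*sqrt(49 - x^2)/7


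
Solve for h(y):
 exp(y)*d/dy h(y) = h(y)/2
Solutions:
 h(y) = C1*exp(-exp(-y)/2)


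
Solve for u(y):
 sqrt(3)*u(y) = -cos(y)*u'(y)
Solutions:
 u(y) = C1*(sin(y) - 1)^(sqrt(3)/2)/(sin(y) + 1)^(sqrt(3)/2)


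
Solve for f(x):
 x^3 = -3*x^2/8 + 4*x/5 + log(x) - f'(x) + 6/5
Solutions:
 f(x) = C1 - x^4/4 - x^3/8 + 2*x^2/5 + x*log(x) + x/5


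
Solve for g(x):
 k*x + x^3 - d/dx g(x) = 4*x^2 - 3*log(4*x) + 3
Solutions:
 g(x) = C1 + k*x^2/2 + x^4/4 - 4*x^3/3 + 3*x*log(x) - 6*x + x*log(64)


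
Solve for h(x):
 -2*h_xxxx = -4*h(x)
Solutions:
 h(x) = C1*exp(-2^(1/4)*x) + C2*exp(2^(1/4)*x) + C3*sin(2^(1/4)*x) + C4*cos(2^(1/4)*x)


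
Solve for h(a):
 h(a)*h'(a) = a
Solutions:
 h(a) = -sqrt(C1 + a^2)
 h(a) = sqrt(C1 + a^2)


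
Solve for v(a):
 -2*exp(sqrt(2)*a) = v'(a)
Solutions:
 v(a) = C1 - sqrt(2)*exp(sqrt(2)*a)


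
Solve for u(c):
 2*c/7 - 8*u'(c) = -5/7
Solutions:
 u(c) = C1 + c^2/56 + 5*c/56


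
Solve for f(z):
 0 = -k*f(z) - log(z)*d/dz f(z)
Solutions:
 f(z) = C1*exp(-k*li(z))


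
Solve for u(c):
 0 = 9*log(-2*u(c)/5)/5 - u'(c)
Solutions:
 -5*Integral(1/(log(-_y) - log(5) + log(2)), (_y, u(c)))/9 = C1 - c


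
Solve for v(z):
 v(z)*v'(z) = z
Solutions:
 v(z) = -sqrt(C1 + z^2)
 v(z) = sqrt(C1 + z^2)


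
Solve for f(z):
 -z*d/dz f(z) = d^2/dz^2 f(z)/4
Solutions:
 f(z) = C1 + C2*erf(sqrt(2)*z)


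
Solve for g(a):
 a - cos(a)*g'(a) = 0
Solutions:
 g(a) = C1 + Integral(a/cos(a), a)


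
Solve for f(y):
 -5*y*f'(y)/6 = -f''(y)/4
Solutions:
 f(y) = C1 + C2*erfi(sqrt(15)*y/3)


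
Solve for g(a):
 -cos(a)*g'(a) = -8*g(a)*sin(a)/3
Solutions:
 g(a) = C1/cos(a)^(8/3)


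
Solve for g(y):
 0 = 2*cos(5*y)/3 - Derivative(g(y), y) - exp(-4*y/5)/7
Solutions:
 g(y) = C1 + 2*sin(5*y)/15 + 5*exp(-4*y/5)/28


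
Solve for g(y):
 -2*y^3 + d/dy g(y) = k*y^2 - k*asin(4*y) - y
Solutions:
 g(y) = C1 + k*y^3/3 - k*(y*asin(4*y) + sqrt(1 - 16*y^2)/4) + y^4/2 - y^2/2


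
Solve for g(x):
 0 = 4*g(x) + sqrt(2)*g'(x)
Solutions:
 g(x) = C1*exp(-2*sqrt(2)*x)


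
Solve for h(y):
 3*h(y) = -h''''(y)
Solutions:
 h(y) = (C1*sin(sqrt(2)*3^(1/4)*y/2) + C2*cos(sqrt(2)*3^(1/4)*y/2))*exp(-sqrt(2)*3^(1/4)*y/2) + (C3*sin(sqrt(2)*3^(1/4)*y/2) + C4*cos(sqrt(2)*3^(1/4)*y/2))*exp(sqrt(2)*3^(1/4)*y/2)


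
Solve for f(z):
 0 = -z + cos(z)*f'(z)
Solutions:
 f(z) = C1 + Integral(z/cos(z), z)


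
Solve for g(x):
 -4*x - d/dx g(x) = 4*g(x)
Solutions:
 g(x) = C1*exp(-4*x) - x + 1/4


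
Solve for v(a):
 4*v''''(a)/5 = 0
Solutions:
 v(a) = C1 + C2*a + C3*a^2 + C4*a^3


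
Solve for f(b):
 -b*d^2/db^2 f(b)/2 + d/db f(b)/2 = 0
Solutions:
 f(b) = C1 + C2*b^2


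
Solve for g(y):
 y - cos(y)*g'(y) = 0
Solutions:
 g(y) = C1 + Integral(y/cos(y), y)


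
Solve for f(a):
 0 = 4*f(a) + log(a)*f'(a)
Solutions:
 f(a) = C1*exp(-4*li(a))


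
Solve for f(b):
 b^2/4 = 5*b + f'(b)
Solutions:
 f(b) = C1 + b^3/12 - 5*b^2/2


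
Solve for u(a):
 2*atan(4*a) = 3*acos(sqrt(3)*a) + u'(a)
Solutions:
 u(a) = C1 - 3*a*acos(sqrt(3)*a) + 2*a*atan(4*a) + sqrt(3)*sqrt(1 - 3*a^2) - log(16*a^2 + 1)/4


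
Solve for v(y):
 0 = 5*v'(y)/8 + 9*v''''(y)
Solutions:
 v(y) = C1 + C4*exp(-15^(1/3)*y/6) + (C2*sin(3^(5/6)*5^(1/3)*y/12) + C3*cos(3^(5/6)*5^(1/3)*y/12))*exp(15^(1/3)*y/12)


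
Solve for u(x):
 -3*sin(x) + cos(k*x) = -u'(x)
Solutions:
 u(x) = C1 - 3*cos(x) - sin(k*x)/k


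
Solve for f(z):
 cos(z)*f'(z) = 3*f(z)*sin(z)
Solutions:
 f(z) = C1/cos(z)^3


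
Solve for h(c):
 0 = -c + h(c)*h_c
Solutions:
 h(c) = -sqrt(C1 + c^2)
 h(c) = sqrt(C1 + c^2)


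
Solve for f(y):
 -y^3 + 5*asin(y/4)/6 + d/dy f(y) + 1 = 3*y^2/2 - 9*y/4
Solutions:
 f(y) = C1 + y^4/4 + y^3/2 - 9*y^2/8 - 5*y*asin(y/4)/6 - y - 5*sqrt(16 - y^2)/6


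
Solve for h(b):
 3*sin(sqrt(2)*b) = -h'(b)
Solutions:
 h(b) = C1 + 3*sqrt(2)*cos(sqrt(2)*b)/2


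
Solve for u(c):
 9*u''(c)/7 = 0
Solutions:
 u(c) = C1 + C2*c


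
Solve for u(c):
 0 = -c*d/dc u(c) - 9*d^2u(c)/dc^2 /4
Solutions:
 u(c) = C1 + C2*erf(sqrt(2)*c/3)


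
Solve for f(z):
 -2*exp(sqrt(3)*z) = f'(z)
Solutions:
 f(z) = C1 - 2*sqrt(3)*exp(sqrt(3)*z)/3


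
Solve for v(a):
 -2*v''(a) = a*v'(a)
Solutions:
 v(a) = C1 + C2*erf(a/2)


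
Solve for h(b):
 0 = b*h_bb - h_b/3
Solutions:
 h(b) = C1 + C2*b^(4/3)


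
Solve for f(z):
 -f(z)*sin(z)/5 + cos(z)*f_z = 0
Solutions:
 f(z) = C1/cos(z)^(1/5)


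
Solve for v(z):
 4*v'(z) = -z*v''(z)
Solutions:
 v(z) = C1 + C2/z^3


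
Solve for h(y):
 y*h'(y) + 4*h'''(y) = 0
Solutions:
 h(y) = C1 + Integral(C2*airyai(-2^(1/3)*y/2) + C3*airybi(-2^(1/3)*y/2), y)


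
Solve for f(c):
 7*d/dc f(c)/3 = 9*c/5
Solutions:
 f(c) = C1 + 27*c^2/70


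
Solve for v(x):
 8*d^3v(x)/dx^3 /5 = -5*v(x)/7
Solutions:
 v(x) = C3*exp(-35^(2/3)*x/14) + (C1*sin(sqrt(3)*35^(2/3)*x/28) + C2*cos(sqrt(3)*35^(2/3)*x/28))*exp(35^(2/3)*x/28)


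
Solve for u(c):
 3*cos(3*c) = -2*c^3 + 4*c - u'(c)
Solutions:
 u(c) = C1 - c^4/2 + 2*c^2 - sin(3*c)


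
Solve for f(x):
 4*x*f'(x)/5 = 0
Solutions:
 f(x) = C1


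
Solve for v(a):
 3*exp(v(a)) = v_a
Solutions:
 v(a) = log(-1/(C1 + 3*a))


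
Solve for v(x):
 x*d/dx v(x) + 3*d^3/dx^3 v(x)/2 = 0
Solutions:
 v(x) = C1 + Integral(C2*airyai(-2^(1/3)*3^(2/3)*x/3) + C3*airybi(-2^(1/3)*3^(2/3)*x/3), x)


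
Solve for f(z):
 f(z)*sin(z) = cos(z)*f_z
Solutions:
 f(z) = C1/cos(z)


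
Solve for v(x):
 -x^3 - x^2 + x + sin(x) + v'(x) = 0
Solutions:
 v(x) = C1 + x^4/4 + x^3/3 - x^2/2 + cos(x)


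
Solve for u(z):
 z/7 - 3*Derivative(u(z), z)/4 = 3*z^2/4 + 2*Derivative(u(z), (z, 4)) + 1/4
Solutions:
 u(z) = C1 + C4*exp(-3^(1/3)*z/2) - z^3/3 + 2*z^2/21 - z/3 + (C2*sin(3^(5/6)*z/4) + C3*cos(3^(5/6)*z/4))*exp(3^(1/3)*z/4)


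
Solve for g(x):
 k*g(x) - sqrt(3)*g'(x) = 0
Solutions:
 g(x) = C1*exp(sqrt(3)*k*x/3)


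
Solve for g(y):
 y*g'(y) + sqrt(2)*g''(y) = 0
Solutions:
 g(y) = C1 + C2*erf(2^(1/4)*y/2)


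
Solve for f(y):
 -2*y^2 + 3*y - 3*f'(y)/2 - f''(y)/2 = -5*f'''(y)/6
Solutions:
 f(y) = C1 + C2*exp(3*y*(1 - sqrt(21))/10) + C3*exp(3*y*(1 + sqrt(21))/10) - 4*y^3/9 + 13*y^2/9 - 22*y/9


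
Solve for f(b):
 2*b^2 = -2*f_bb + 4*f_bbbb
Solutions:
 f(b) = C1 + C2*b + C3*exp(-sqrt(2)*b/2) + C4*exp(sqrt(2)*b/2) - b^4/12 - 2*b^2


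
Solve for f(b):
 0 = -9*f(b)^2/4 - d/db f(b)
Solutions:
 f(b) = 4/(C1 + 9*b)


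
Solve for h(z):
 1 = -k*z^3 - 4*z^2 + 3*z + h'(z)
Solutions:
 h(z) = C1 + k*z^4/4 + 4*z^3/3 - 3*z^2/2 + z


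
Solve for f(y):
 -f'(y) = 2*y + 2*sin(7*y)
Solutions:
 f(y) = C1 - y^2 + 2*cos(7*y)/7


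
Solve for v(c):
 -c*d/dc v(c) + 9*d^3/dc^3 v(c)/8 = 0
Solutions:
 v(c) = C1 + Integral(C2*airyai(2*3^(1/3)*c/3) + C3*airybi(2*3^(1/3)*c/3), c)


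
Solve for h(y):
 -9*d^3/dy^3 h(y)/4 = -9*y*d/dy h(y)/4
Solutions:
 h(y) = C1 + Integral(C2*airyai(y) + C3*airybi(y), y)


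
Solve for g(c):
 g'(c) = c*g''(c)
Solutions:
 g(c) = C1 + C2*c^2


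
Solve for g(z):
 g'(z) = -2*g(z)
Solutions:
 g(z) = C1*exp(-2*z)


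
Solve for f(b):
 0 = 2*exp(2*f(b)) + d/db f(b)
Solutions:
 f(b) = log(-sqrt(-1/(C1 - 2*b))) - log(2)/2
 f(b) = log(-1/(C1 - 2*b))/2 - log(2)/2


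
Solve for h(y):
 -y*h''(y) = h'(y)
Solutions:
 h(y) = C1 + C2*log(y)


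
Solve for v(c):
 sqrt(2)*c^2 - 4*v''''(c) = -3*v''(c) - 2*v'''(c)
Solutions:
 v(c) = C1 + C2*c + C3*exp(c*(1 - sqrt(13))/4) + C4*exp(c*(1 + sqrt(13))/4) - sqrt(2)*c^4/36 + 2*sqrt(2)*c^3/27 - 16*sqrt(2)*c^2/27


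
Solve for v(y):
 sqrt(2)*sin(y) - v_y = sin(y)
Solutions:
 v(y) = C1 - sqrt(2)*cos(y) + cos(y)


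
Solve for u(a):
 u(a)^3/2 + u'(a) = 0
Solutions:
 u(a) = -sqrt(-1/(C1 - a))
 u(a) = sqrt(-1/(C1 - a))


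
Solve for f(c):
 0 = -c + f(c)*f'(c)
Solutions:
 f(c) = -sqrt(C1 + c^2)
 f(c) = sqrt(C1 + c^2)


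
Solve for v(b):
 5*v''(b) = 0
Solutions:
 v(b) = C1 + C2*b


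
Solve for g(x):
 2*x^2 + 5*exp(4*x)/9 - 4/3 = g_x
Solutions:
 g(x) = C1 + 2*x^3/3 - 4*x/3 + 5*exp(4*x)/36


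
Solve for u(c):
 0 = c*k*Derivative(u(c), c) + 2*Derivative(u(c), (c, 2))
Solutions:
 u(c) = Piecewise((-sqrt(pi)*C1*erf(c*sqrt(k)/2)/sqrt(k) - C2, (k > 0) | (k < 0)), (-C1*c - C2, True))


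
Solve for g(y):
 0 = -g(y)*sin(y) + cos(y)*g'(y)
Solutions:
 g(y) = C1/cos(y)


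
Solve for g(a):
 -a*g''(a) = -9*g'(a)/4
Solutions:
 g(a) = C1 + C2*a^(13/4)


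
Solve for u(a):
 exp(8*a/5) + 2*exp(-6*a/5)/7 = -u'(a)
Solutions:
 u(a) = C1 - 5*exp(8*a/5)/8 + 5*exp(-6*a/5)/21


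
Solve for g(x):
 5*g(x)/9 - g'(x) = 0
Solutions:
 g(x) = C1*exp(5*x/9)


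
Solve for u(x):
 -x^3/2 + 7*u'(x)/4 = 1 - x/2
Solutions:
 u(x) = C1 + x^4/14 - x^2/7 + 4*x/7


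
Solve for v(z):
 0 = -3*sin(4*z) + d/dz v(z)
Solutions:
 v(z) = C1 - 3*cos(4*z)/4


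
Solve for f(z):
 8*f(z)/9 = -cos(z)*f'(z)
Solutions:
 f(z) = C1*(sin(z) - 1)^(4/9)/(sin(z) + 1)^(4/9)


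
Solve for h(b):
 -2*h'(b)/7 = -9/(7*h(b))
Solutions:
 h(b) = -sqrt(C1 + 9*b)
 h(b) = sqrt(C1 + 9*b)


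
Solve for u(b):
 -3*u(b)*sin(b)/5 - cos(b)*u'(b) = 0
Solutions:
 u(b) = C1*cos(b)^(3/5)


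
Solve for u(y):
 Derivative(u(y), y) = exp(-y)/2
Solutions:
 u(y) = C1 - exp(-y)/2


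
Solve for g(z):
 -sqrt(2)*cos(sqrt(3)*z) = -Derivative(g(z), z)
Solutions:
 g(z) = C1 + sqrt(6)*sin(sqrt(3)*z)/3


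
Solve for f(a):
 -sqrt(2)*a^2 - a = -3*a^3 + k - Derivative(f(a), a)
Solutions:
 f(a) = C1 - 3*a^4/4 + sqrt(2)*a^3/3 + a^2/2 + a*k


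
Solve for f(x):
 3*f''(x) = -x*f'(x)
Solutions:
 f(x) = C1 + C2*erf(sqrt(6)*x/6)


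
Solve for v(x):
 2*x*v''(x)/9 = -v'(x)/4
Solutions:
 v(x) = C1 + C2/x^(1/8)


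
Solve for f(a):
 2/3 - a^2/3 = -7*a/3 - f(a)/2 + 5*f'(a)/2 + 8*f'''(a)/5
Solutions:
 f(a) = C1*exp(15^(1/3)*a*(-(18 + sqrt(2199))^(1/3) + 5*15^(1/3)/(18 + sqrt(2199))^(1/3))/24)*sin(3^(1/6)*5^(1/3)*a*(15*5^(1/3)/(18 + sqrt(2199))^(1/3) + 3^(2/3)*(18 + sqrt(2199))^(1/3))/24) + C2*exp(15^(1/3)*a*(-(18 + sqrt(2199))^(1/3) + 5*15^(1/3)/(18 + sqrt(2199))^(1/3))/24)*cos(3^(1/6)*5^(1/3)*a*(15*5^(1/3)/(18 + sqrt(2199))^(1/3) + 3^(2/3)*(18 + sqrt(2199))^(1/3))/24) + C3*exp(-15^(1/3)*a*(-(18 + sqrt(2199))^(1/3) + 5*15^(1/3)/(18 + sqrt(2199))^(1/3))/12) + 2*a^2/3 + 2*a + 26/3


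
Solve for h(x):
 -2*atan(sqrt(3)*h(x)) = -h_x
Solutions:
 Integral(1/atan(sqrt(3)*_y), (_y, h(x))) = C1 + 2*x


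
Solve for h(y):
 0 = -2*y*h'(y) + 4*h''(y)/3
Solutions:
 h(y) = C1 + C2*erfi(sqrt(3)*y/2)


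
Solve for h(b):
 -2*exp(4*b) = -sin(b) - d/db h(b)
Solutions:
 h(b) = C1 + exp(4*b)/2 + cos(b)


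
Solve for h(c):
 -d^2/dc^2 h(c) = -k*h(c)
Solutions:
 h(c) = C1*exp(-c*sqrt(k)) + C2*exp(c*sqrt(k))


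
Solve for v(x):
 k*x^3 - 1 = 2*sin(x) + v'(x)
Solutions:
 v(x) = C1 + k*x^4/4 - x + 2*cos(x)


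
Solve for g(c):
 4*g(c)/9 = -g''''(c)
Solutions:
 g(c) = (C1*sin(sqrt(3)*c/3) + C2*cos(sqrt(3)*c/3))*exp(-sqrt(3)*c/3) + (C3*sin(sqrt(3)*c/3) + C4*cos(sqrt(3)*c/3))*exp(sqrt(3)*c/3)


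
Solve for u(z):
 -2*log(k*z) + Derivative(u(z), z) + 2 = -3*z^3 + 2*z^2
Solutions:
 u(z) = C1 - 3*z^4/4 + 2*z^3/3 + 2*z*log(k*z) - 4*z


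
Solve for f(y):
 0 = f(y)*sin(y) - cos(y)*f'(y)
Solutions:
 f(y) = C1/cos(y)


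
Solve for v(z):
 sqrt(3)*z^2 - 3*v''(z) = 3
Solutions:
 v(z) = C1 + C2*z + sqrt(3)*z^4/36 - z^2/2


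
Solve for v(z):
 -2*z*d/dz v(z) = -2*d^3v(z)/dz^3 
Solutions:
 v(z) = C1 + Integral(C2*airyai(z) + C3*airybi(z), z)


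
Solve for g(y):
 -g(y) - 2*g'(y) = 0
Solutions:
 g(y) = C1*exp(-y/2)


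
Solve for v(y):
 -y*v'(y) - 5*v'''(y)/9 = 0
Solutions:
 v(y) = C1 + Integral(C2*airyai(-15^(2/3)*y/5) + C3*airybi(-15^(2/3)*y/5), y)


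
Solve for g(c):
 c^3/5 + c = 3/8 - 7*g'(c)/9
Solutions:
 g(c) = C1 - 9*c^4/140 - 9*c^2/14 + 27*c/56


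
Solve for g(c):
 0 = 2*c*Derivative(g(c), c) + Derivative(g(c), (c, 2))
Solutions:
 g(c) = C1 + C2*erf(c)


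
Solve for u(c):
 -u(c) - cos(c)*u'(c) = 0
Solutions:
 u(c) = C1*sqrt(sin(c) - 1)/sqrt(sin(c) + 1)


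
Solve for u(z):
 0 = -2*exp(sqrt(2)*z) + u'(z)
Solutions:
 u(z) = C1 + sqrt(2)*exp(sqrt(2)*z)


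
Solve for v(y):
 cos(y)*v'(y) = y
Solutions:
 v(y) = C1 + Integral(y/cos(y), y)


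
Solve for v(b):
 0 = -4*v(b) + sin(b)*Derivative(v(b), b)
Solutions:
 v(b) = C1*(cos(b)^2 - 2*cos(b) + 1)/(cos(b)^2 + 2*cos(b) + 1)


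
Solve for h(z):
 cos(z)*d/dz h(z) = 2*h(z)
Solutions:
 h(z) = C1*(sin(z) + 1)/(sin(z) - 1)


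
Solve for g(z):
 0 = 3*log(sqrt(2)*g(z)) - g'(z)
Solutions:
 -2*Integral(1/(2*log(_y) + log(2)), (_y, g(z)))/3 = C1 - z


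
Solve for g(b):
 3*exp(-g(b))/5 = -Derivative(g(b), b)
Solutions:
 g(b) = log(C1 - 3*b/5)


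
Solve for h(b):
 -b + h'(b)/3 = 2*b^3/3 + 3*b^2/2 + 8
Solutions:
 h(b) = C1 + b^4/2 + 3*b^3/2 + 3*b^2/2 + 24*b


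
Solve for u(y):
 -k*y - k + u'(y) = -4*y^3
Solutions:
 u(y) = C1 + k*y^2/2 + k*y - y^4


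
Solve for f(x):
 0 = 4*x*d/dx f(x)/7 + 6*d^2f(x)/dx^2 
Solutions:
 f(x) = C1 + C2*erf(sqrt(21)*x/21)


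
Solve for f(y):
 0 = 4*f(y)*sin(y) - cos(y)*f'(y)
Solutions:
 f(y) = C1/cos(y)^4


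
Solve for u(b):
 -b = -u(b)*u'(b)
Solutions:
 u(b) = -sqrt(C1 + b^2)
 u(b) = sqrt(C1 + b^2)


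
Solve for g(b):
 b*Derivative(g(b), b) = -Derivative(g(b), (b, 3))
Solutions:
 g(b) = C1 + Integral(C2*airyai(-b) + C3*airybi(-b), b)


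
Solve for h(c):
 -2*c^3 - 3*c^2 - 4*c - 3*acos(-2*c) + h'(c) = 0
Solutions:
 h(c) = C1 + c^4/2 + c^3 + 2*c^2 + 3*c*acos(-2*c) + 3*sqrt(1 - 4*c^2)/2


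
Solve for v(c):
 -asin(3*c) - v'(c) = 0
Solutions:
 v(c) = C1 - c*asin(3*c) - sqrt(1 - 9*c^2)/3


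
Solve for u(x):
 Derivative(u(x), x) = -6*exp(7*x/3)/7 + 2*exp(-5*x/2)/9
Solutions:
 u(x) = C1 - 18*exp(7*x/3)/49 - 4*exp(-5*x/2)/45


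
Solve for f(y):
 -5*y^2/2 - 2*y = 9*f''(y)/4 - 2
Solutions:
 f(y) = C1 + C2*y - 5*y^4/54 - 4*y^3/27 + 4*y^2/9


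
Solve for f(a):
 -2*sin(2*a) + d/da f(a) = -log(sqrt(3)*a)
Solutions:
 f(a) = C1 - a*log(a) - a*log(3)/2 + a - cos(2*a)


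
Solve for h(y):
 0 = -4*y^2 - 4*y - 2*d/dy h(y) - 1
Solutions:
 h(y) = C1 - 2*y^3/3 - y^2 - y/2


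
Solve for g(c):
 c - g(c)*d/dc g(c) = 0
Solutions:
 g(c) = -sqrt(C1 + c^2)
 g(c) = sqrt(C1 + c^2)


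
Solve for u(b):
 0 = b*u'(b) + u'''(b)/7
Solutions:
 u(b) = C1 + Integral(C2*airyai(-7^(1/3)*b) + C3*airybi(-7^(1/3)*b), b)


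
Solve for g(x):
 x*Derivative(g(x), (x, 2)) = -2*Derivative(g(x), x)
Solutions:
 g(x) = C1 + C2/x


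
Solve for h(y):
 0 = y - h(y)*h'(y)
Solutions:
 h(y) = -sqrt(C1 + y^2)
 h(y) = sqrt(C1 + y^2)


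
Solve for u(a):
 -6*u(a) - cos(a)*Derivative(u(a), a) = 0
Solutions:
 u(a) = C1*(sin(a)^3 - 3*sin(a)^2 + 3*sin(a) - 1)/(sin(a)^3 + 3*sin(a)^2 + 3*sin(a) + 1)


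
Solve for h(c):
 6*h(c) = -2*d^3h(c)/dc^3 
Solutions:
 h(c) = C3*exp(-3^(1/3)*c) + (C1*sin(3^(5/6)*c/2) + C2*cos(3^(5/6)*c/2))*exp(3^(1/3)*c/2)


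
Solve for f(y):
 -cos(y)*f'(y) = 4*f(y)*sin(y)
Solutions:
 f(y) = C1*cos(y)^4


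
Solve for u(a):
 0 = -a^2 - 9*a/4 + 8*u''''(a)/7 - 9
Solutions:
 u(a) = C1 + C2*a + C3*a^2 + C4*a^3 + 7*a^6/2880 + 21*a^5/1280 + 21*a^4/64


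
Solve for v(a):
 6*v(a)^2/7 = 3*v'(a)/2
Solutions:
 v(a) = -7/(C1 + 4*a)


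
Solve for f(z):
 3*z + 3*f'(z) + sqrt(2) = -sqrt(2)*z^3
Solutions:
 f(z) = C1 - sqrt(2)*z^4/12 - z^2/2 - sqrt(2)*z/3


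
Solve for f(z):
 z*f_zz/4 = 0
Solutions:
 f(z) = C1 + C2*z


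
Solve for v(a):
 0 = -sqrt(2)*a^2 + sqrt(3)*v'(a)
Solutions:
 v(a) = C1 + sqrt(6)*a^3/9


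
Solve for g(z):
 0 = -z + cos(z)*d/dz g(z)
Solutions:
 g(z) = C1 + Integral(z/cos(z), z)


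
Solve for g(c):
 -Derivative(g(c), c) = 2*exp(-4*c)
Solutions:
 g(c) = C1 + exp(-4*c)/2


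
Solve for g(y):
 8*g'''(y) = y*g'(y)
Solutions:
 g(y) = C1 + Integral(C2*airyai(y/2) + C3*airybi(y/2), y)


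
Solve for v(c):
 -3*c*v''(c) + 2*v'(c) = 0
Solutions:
 v(c) = C1 + C2*c^(5/3)


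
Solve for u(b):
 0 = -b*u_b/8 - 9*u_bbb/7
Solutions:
 u(b) = C1 + Integral(C2*airyai(-21^(1/3)*b/6) + C3*airybi(-21^(1/3)*b/6), b)


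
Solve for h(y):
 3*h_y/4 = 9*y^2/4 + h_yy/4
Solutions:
 h(y) = C1 + C2*exp(3*y) + y^3 + y^2 + 2*y/3


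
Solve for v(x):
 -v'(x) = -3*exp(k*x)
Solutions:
 v(x) = C1 + 3*exp(k*x)/k


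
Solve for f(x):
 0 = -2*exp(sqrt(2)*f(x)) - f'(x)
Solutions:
 f(x) = sqrt(2)*(2*log(1/(C1 + 2*x)) - log(2))/4


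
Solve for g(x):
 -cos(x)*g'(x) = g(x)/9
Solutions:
 g(x) = C1*(sin(x) - 1)^(1/18)/(sin(x) + 1)^(1/18)


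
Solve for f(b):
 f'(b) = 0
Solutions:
 f(b) = C1


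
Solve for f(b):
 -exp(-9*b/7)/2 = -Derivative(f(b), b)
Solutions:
 f(b) = C1 - 7*exp(-9*b/7)/18


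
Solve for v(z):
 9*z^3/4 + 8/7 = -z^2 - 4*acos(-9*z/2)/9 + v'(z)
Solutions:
 v(z) = C1 + 9*z^4/16 + z^3/3 + 4*z*acos(-9*z/2)/9 + 8*z/7 + 4*sqrt(4 - 81*z^2)/81


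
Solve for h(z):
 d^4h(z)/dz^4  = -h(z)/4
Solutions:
 h(z) = (C1*sin(z/2) + C2*cos(z/2))*exp(-z/2) + (C3*sin(z/2) + C4*cos(z/2))*exp(z/2)


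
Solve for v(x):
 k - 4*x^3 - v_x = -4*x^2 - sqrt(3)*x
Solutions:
 v(x) = C1 + k*x - x^4 + 4*x^3/3 + sqrt(3)*x^2/2


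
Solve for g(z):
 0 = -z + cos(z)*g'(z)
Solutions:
 g(z) = C1 + Integral(z/cos(z), z)


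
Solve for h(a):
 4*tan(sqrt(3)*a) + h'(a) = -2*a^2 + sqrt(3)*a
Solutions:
 h(a) = C1 - 2*a^3/3 + sqrt(3)*a^2/2 + 4*sqrt(3)*log(cos(sqrt(3)*a))/3


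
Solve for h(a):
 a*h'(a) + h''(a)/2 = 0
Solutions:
 h(a) = C1 + C2*erf(a)


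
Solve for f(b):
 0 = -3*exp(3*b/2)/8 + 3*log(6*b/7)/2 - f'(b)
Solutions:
 f(b) = C1 + 3*b*log(b)/2 + 3*b*(-log(7) - 1 + log(6))/2 - exp(3*b/2)/4


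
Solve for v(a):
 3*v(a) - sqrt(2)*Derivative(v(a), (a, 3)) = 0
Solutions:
 v(a) = C3*exp(2^(5/6)*3^(1/3)*a/2) + (C1*sin(6^(5/6)*a/4) + C2*cos(6^(5/6)*a/4))*exp(-2^(5/6)*3^(1/3)*a/4)


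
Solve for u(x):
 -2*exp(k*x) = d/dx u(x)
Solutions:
 u(x) = C1 - 2*exp(k*x)/k


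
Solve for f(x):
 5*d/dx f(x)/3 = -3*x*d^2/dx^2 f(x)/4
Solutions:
 f(x) = C1 + C2/x^(11/9)


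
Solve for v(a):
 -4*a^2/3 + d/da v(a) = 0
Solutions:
 v(a) = C1 + 4*a^3/9


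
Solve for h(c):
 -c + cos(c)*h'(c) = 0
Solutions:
 h(c) = C1 + Integral(c/cos(c), c)


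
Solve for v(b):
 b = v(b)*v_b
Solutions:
 v(b) = -sqrt(C1 + b^2)
 v(b) = sqrt(C1 + b^2)


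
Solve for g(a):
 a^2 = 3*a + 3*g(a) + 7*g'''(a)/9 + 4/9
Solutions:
 g(a) = C3*exp(-3*7^(2/3)*a/7) + a^2/3 - a + (C1*sin(3*sqrt(3)*7^(2/3)*a/14) + C2*cos(3*sqrt(3)*7^(2/3)*a/14))*exp(3*7^(2/3)*a/14) - 4/27


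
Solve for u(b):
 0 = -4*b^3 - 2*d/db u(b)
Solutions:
 u(b) = C1 - b^4/2


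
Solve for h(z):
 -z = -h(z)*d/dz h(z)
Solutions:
 h(z) = -sqrt(C1 + z^2)
 h(z) = sqrt(C1 + z^2)


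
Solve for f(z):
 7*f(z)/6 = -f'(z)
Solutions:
 f(z) = C1*exp(-7*z/6)


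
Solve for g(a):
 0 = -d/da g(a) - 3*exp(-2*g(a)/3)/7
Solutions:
 g(a) = 3*log(-sqrt(C1 - 3*a)) - 3*log(21) + 3*log(42)/2
 g(a) = 3*log(C1 - 3*a)/2 - 3*log(21) + 3*log(42)/2


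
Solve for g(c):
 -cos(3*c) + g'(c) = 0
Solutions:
 g(c) = C1 + sin(3*c)/3


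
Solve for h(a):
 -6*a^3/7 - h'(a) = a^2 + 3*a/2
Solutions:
 h(a) = C1 - 3*a^4/14 - a^3/3 - 3*a^2/4


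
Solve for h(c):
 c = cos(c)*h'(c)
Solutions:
 h(c) = C1 + Integral(c/cos(c), c)


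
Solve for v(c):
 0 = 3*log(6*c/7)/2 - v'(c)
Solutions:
 v(c) = C1 + 3*c*log(c)/2 - 3*c*log(7)/2 - 3*c/2 + 3*c*log(6)/2


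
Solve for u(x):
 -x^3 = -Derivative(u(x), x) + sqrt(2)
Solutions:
 u(x) = C1 + x^4/4 + sqrt(2)*x


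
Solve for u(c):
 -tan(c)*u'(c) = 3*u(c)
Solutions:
 u(c) = C1/sin(c)^3


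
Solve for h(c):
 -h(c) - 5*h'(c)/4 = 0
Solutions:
 h(c) = C1*exp(-4*c/5)


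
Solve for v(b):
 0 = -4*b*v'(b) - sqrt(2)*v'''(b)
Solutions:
 v(b) = C1 + Integral(C2*airyai(-sqrt(2)*b) + C3*airybi(-sqrt(2)*b), b)


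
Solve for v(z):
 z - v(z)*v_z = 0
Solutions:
 v(z) = -sqrt(C1 + z^2)
 v(z) = sqrt(C1 + z^2)


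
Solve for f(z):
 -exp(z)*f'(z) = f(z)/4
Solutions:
 f(z) = C1*exp(exp(-z)/4)


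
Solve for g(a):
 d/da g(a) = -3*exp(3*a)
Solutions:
 g(a) = C1 - exp(3*a)


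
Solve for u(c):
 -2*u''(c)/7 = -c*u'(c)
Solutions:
 u(c) = C1 + C2*erfi(sqrt(7)*c/2)


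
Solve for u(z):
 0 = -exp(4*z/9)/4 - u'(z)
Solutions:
 u(z) = C1 - 9*exp(4*z/9)/16


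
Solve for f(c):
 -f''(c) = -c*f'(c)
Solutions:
 f(c) = C1 + C2*erfi(sqrt(2)*c/2)


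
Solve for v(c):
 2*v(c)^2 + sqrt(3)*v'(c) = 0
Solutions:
 v(c) = 3/(C1 + 2*sqrt(3)*c)


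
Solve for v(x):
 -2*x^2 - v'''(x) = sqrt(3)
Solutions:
 v(x) = C1 + C2*x + C3*x^2 - x^5/30 - sqrt(3)*x^3/6


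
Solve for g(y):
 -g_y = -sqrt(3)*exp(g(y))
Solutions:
 g(y) = log(-1/(C1 + sqrt(3)*y))


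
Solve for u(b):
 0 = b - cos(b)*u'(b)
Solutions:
 u(b) = C1 + Integral(b/cos(b), b)


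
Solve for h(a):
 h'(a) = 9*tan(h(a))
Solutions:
 h(a) = pi - asin(C1*exp(9*a))
 h(a) = asin(C1*exp(9*a))


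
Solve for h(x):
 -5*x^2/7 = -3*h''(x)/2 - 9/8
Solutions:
 h(x) = C1 + C2*x + 5*x^4/126 - 3*x^2/8


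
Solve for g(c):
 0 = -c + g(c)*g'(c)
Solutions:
 g(c) = -sqrt(C1 + c^2)
 g(c) = sqrt(C1 + c^2)


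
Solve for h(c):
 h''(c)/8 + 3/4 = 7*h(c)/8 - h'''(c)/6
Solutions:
 h(c) = C1*exp(-c*((4*sqrt(1743) + 167)^(-1/3) + 2 + (4*sqrt(1743) + 167)^(1/3))/8)*sin(sqrt(3)*c*(-(4*sqrt(1743) + 167)^(1/3) + (4*sqrt(1743) + 167)^(-1/3))/8) + C2*exp(-c*((4*sqrt(1743) + 167)^(-1/3) + 2 + (4*sqrt(1743) + 167)^(1/3))/8)*cos(sqrt(3)*c*(-(4*sqrt(1743) + 167)^(1/3) + (4*sqrt(1743) + 167)^(-1/3))/8) + C3*exp(c*(-1 + (4*sqrt(1743) + 167)^(-1/3) + (4*sqrt(1743) + 167)^(1/3))/4) + 6/7


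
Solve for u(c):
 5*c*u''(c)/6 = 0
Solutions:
 u(c) = C1 + C2*c


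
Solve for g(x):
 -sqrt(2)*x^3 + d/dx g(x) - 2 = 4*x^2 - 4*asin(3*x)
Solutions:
 g(x) = C1 + sqrt(2)*x^4/4 + 4*x^3/3 - 4*x*asin(3*x) + 2*x - 4*sqrt(1 - 9*x^2)/3


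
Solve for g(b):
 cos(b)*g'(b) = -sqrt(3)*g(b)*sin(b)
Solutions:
 g(b) = C1*cos(b)^(sqrt(3))


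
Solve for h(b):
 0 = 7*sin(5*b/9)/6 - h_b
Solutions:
 h(b) = C1 - 21*cos(5*b/9)/10


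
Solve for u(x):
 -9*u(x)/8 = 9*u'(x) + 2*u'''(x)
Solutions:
 u(x) = C1*exp(6^(1/3)*x*(-4*6^(1/3)/(3 + sqrt(393))^(1/3) + (3 + sqrt(393))^(1/3))/8)*sin(2^(1/3)*3^(1/6)*x*(12*2^(1/3)/(3 + sqrt(393))^(1/3) + 3^(2/3)*(3 + sqrt(393))^(1/3))/8) + C2*exp(6^(1/3)*x*(-4*6^(1/3)/(3 + sqrt(393))^(1/3) + (3 + sqrt(393))^(1/3))/8)*cos(2^(1/3)*3^(1/6)*x*(12*2^(1/3)/(3 + sqrt(393))^(1/3) + 3^(2/3)*(3 + sqrt(393))^(1/3))/8) + C3*exp(6^(1/3)*x*(-(3 + sqrt(393))^(1/3)/4 + 6^(1/3)/(3 + sqrt(393))^(1/3)))


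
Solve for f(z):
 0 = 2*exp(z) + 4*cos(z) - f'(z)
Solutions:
 f(z) = C1 + 2*exp(z) + 4*sin(z)


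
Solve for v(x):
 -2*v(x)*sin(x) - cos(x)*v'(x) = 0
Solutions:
 v(x) = C1*cos(x)^2


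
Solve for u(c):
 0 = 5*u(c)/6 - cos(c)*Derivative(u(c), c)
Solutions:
 u(c) = C1*(sin(c) + 1)^(5/12)/(sin(c) - 1)^(5/12)


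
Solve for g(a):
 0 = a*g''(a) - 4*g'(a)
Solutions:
 g(a) = C1 + C2*a^5


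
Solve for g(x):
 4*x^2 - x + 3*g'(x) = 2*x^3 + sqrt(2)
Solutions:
 g(x) = C1 + x^4/6 - 4*x^3/9 + x^2/6 + sqrt(2)*x/3


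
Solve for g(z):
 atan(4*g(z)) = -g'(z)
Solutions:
 Integral(1/atan(4*_y), (_y, g(z))) = C1 - z


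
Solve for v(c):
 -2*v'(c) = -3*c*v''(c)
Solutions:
 v(c) = C1 + C2*c^(5/3)


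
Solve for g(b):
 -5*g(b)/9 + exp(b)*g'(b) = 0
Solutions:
 g(b) = C1*exp(-5*exp(-b)/9)


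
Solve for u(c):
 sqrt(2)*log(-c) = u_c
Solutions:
 u(c) = C1 + sqrt(2)*c*log(-c) - sqrt(2)*c


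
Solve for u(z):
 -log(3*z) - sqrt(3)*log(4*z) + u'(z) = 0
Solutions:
 u(z) = C1 + z*log(z) + sqrt(3)*z*log(z) - sqrt(3)*z - z + z*log(3*2^(2*sqrt(3)))


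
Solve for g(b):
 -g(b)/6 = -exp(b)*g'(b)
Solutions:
 g(b) = C1*exp(-exp(-b)/6)


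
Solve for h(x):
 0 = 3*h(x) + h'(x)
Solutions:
 h(x) = C1*exp(-3*x)


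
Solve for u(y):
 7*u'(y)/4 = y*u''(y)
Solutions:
 u(y) = C1 + C2*y^(11/4)


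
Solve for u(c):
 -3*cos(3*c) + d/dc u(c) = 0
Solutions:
 u(c) = C1 + sin(3*c)


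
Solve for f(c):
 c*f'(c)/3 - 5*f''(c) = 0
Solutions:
 f(c) = C1 + C2*erfi(sqrt(30)*c/30)


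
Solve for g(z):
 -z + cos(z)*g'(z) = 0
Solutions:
 g(z) = C1 + Integral(z/cos(z), z)


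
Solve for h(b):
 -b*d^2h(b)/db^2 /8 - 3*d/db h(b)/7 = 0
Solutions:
 h(b) = C1 + C2/b^(17/7)


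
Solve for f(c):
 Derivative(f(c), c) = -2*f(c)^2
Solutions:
 f(c) = 1/(C1 + 2*c)


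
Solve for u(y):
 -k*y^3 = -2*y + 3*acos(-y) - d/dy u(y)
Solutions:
 u(y) = C1 + k*y^4/4 - y^2 + 3*y*acos(-y) + 3*sqrt(1 - y^2)


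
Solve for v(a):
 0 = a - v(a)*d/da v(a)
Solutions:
 v(a) = -sqrt(C1 + a^2)
 v(a) = sqrt(C1 + a^2)


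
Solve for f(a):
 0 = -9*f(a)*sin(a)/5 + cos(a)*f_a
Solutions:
 f(a) = C1/cos(a)^(9/5)


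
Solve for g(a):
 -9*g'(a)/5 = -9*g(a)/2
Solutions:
 g(a) = C1*exp(5*a/2)


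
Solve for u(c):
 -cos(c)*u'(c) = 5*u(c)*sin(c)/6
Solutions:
 u(c) = C1*cos(c)^(5/6)


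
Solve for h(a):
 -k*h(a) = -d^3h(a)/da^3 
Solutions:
 h(a) = C1*exp(a*k^(1/3)) + C2*exp(a*k^(1/3)*(-1 + sqrt(3)*I)/2) + C3*exp(-a*k^(1/3)*(1 + sqrt(3)*I)/2)


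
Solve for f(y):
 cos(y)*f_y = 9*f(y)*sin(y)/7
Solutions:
 f(y) = C1/cos(y)^(9/7)


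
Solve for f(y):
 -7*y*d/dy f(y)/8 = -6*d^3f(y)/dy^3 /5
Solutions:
 f(y) = C1 + Integral(C2*airyai(35^(1/3)*6^(2/3)*y/12) + C3*airybi(35^(1/3)*6^(2/3)*y/12), y)


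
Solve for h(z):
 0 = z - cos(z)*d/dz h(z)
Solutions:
 h(z) = C1 + Integral(z/cos(z), z)


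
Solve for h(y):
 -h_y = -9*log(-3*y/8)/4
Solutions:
 h(y) = C1 + 9*y*log(-y)/4 + 9*y*(-3*log(2) - 1 + log(3))/4


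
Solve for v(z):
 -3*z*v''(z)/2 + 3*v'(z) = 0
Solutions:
 v(z) = C1 + C2*z^3


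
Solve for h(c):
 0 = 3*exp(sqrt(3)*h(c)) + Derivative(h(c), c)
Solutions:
 h(c) = sqrt(3)*(2*log(1/(C1 + 3*c)) - log(3))/6


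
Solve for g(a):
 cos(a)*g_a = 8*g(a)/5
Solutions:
 g(a) = C1*(sin(a) + 1)^(4/5)/(sin(a) - 1)^(4/5)


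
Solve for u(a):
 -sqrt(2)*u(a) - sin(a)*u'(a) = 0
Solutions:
 u(a) = C1*(cos(a) + 1)^(sqrt(2)/2)/(cos(a) - 1)^(sqrt(2)/2)


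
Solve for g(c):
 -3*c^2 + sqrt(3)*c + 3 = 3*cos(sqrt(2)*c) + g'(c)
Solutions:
 g(c) = C1 - c^3 + sqrt(3)*c^2/2 + 3*c - 3*sqrt(2)*sin(sqrt(2)*c)/2


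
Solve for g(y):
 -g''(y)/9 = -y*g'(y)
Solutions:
 g(y) = C1 + C2*erfi(3*sqrt(2)*y/2)


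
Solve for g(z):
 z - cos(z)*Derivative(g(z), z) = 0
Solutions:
 g(z) = C1 + Integral(z/cos(z), z)
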